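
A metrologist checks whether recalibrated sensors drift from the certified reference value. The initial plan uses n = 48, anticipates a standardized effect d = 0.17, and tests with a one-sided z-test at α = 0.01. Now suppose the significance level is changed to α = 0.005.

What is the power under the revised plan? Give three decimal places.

δ = d·√n = 0.17 × √48 = 1.1778 (unchanged). New critical value: z_{0.005} = 2.576.
Revised power = Φ(δ − 2.576) = Φ(-1.398) = 0.0811.

Power ≈ 0.081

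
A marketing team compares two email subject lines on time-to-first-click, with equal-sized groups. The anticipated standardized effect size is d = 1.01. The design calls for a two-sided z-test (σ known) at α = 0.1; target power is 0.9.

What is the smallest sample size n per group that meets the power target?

For power 0.9 need Φ(δ − z_{0.05}) = 0.9, so δ = z_{0.05} + z_{0.10} = 1.645 + 1.282 = 2.926.
(Ignoring the negligible lower-tail rejection probability gives the usual closed-form inversion.)
δ = d·√(n/2) ⇒ n = 2(δ/d)² = 2 × (2.926 / 1.01)² = 16.79.
Rounding up, n = 17 per group.

n = 17 per group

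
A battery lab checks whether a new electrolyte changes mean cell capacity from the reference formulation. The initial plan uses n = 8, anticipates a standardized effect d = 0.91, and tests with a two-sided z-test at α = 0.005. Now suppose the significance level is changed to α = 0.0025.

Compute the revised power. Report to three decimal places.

δ = d·√n = 0.91 × √8 = 2.5739 (unchanged). New critical value: z_{0.0013} = 3.023.
Revised power = Φ(δ − 3.023) + Φ(−δ − 3.023) = Φ(-0.449) + Φ(-5.597) = 0.3265 + 0.0000 = 0.3265.

Power ≈ 0.327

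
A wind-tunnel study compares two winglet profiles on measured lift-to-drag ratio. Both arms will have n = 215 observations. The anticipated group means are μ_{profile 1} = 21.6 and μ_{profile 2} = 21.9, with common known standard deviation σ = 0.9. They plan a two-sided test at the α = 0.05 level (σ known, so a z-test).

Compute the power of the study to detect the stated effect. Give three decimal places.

Standardized effect: d = |μ_{profile 1} − μ_{profile 2}| / σ = |21.6 − 21.9| / 0.9 = 0.3333
Noncentrality parameter: λ = d·√(n/2) = 0.3333 × √(215/2) = 3.4561
Two-sided α = 0.05 → critical value z_{0.025} = 1.960.
Power = Φ(λ − 1.960) + Φ(−λ − 1.960) = Φ(1.496) + Φ(-5.416) = 0.9327 + 0.0000 = 0.9327.

Power ≈ 0.933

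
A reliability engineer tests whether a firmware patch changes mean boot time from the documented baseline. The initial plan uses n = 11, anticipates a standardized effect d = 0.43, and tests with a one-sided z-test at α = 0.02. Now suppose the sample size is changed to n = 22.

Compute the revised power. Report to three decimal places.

Power ≈ 0.485

With n = 22: δ = d·√n = 0.43 × √22 = 2.0169. Critical value z_{0.02} = 2.054.
Revised power = P(Z > 2.054 − δ) = Φ(-0.037) = 0.4853.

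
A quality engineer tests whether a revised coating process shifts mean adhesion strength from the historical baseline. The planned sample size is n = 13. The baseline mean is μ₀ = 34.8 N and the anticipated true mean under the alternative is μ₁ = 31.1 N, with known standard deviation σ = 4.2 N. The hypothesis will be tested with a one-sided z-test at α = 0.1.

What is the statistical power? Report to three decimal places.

Standardized effect: d = |μ₁ − μ₀| / σ = |31.1 − 34.8| / 4.2 = 0.8810
Noncentrality parameter: δ = d·√n = 0.8810 × √13 = 3.1763
Critical value for a one-sided test at α = 0.1: z_α = 1.282.
Power = P(Z > 1.282 − δ) = Φ(1.895) = 0.9709.

Power ≈ 0.971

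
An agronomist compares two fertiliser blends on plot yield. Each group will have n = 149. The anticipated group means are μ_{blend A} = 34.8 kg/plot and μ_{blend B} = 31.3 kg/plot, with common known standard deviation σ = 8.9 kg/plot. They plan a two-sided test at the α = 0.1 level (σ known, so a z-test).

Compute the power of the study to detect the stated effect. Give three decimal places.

Standardized effect: d = |μ_{blend A} − μ_{blend B}| / σ = |34.8 − 31.3| / 8.9 = 0.3933
Noncentrality parameter: δ = d·√(n/2) = 0.3933 × √(149/2) = 3.3943
Critical value for a two-sided test at α = 0.1: z_{α/2} = 1.645.
Power = Φ(δ − 1.645) + Φ(−δ − 1.645) = Φ(1.749) + Φ(-5.039) = 0.9599 + 0.0000 = 0.9599.

Power ≈ 0.960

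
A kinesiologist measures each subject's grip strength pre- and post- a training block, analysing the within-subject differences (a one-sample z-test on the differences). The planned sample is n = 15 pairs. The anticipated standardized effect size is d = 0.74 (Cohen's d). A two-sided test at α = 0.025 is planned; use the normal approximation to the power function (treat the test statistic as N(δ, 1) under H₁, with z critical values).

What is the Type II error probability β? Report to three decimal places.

β ≈ 0.266

Noncentrality parameter: δ = d·√n = 0.74 × √15 = 2.8660
Two-sided α = 0.025 → critical value z_{0.0125} = 2.241.
Power = Φ(δ − 2.241) + Φ(−δ − 2.241) = Φ(0.625) + Φ(-5.107) = 0.7339 + 0.0000 = 0.7339.
Type II error: β = 1 − power = 1 − 0.7339 = 0.2661.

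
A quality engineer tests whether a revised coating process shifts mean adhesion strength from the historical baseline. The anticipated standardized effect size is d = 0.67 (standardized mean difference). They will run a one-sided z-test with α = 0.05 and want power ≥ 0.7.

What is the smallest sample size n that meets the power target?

n = 11

Set Φ(δ − 1.645) = 0.7; then δ − 1.645 = Φ⁻¹(0.7) = 0.524, giving δ = 2.169.
δ = d·√n ⇒ n = (δ/d)² = (2.169 / 0.67)² = 10.48.
Round up to the next whole unit.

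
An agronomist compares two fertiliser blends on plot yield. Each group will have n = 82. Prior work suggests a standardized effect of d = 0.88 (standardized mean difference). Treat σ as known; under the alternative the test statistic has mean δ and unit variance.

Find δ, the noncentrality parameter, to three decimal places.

δ ≈ 5.635

The noncentrality parameter scales effect size by the design's sample-size factor: δ = d·√(n/2) = 0.88 × √(82/2) = 5.6347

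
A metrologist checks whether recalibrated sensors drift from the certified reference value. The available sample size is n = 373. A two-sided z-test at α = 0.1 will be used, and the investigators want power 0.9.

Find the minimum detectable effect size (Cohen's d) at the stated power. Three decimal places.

Need Φ(δ − 1.645) = 0.9, so δ = 1.645 + 1.282 = 2.926.
(The second rejection-region term Φ(−δ − z_{α/2}) is negligible and dropped.)
δ = d·√n ⇒ d = δ/√n = 2.926/√373 = 0.1515.

d ≈ 0.152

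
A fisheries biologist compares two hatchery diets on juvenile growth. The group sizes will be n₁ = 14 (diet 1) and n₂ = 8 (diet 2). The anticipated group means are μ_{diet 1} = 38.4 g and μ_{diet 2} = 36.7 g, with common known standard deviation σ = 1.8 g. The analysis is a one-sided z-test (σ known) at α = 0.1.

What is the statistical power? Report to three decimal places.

Standardized effect: d = |μ_{diet 1} − μ_{diet 2}| / σ = |38.4 − 36.7| / 1.8 = 0.9444
Noncentrality parameter: δ = d / √(1/n₁ + 1/n₂) = 0.9444 / √(1/14 + 1/8) = 2.1310
Critical value for a one-sided test at α = 0.1: z_α = 1.282.
Power = Φ(δ − 1.282) = Φ(0.849) = 0.8022.

Power ≈ 0.802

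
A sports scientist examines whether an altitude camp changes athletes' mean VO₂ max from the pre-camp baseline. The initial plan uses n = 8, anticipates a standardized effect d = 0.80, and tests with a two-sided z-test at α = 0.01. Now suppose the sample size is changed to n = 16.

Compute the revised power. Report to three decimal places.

Power ≈ 0.734

With n = 16: δ = d·√n = 0.80 × √16 = 3.2000. Critical value z_{0.005} = 2.576.
Revised power = Φ(δ − 2.576) + Φ(−δ − 2.576) = Φ(0.624) + Φ(-5.776) = 0.7337 + 0.0000 = 0.7337.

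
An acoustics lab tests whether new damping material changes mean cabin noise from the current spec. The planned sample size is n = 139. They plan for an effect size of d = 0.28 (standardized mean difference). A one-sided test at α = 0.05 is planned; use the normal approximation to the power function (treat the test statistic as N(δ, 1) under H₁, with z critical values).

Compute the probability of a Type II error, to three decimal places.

Noncentrality parameter: δ = d·√n = 0.28 × √139 = 3.3012
Critical value for a one-sided test at α = 0.05: z_α = 1.645.
Power = Φ(δ − 1.645) = Φ(1.656) = 0.9512.
Type II error: β = 1 − power = 1 − 0.9512 = 0.0488.

β ≈ 0.049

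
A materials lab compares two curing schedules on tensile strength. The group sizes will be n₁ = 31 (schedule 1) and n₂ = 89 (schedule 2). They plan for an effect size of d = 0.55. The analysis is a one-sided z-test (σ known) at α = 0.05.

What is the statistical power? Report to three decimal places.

Power ≈ 0.839

Noncentrality parameter: δ = d / √(1/n₁ + 1/n₂) = 0.55 / √(1/31 + 1/89) = 2.6372
One-sided α = 0.05 → critical value z_{0.05} = 1.645.
Power = Φ(δ − 1.645) = Φ(0.992) = 0.8395.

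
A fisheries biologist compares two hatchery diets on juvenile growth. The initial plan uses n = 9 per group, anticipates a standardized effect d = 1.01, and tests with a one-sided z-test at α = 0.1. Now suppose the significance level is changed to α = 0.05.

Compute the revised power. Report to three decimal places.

δ = d·√(n/2) = 1.01 × √(9/2) = 2.1425 (unchanged). New critical value: z_{0.05} = 1.645.
Revised power = P(Z > 1.645 − δ) = Φ(0.498) = 0.6906.

Power ≈ 0.691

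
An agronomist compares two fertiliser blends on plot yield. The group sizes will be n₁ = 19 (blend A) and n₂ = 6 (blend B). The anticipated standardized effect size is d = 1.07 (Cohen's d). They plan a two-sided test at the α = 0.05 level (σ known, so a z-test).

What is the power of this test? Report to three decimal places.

Noncentrality parameter: δ = d / √(1/n₁ + 1/n₂) = 1.07 / √(1/19 + 1/6) = 2.2849
Critical value for a two-sided test at α = 0.05: z_{α/2} = 1.960.
Power = Φ(δ − 1.960) + Φ(−δ − 1.960) = Φ(0.325) + Φ(-4.245) = 0.6274 + 0.0000 = 0.6274.

Power ≈ 0.627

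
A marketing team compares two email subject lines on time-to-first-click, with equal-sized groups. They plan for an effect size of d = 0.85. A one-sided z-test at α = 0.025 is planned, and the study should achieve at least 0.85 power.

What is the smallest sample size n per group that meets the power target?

Set Φ(δ − 1.960) = 0.85; then δ − 1.960 = Φ⁻¹(0.85) = 1.036, giving δ = 2.996.
δ = d·√(n/2) ⇒ n = 2(δ/d)² = 2 × (2.996 / 0.85)² = 24.85.
Rounding up, n = 25 per group.

n = 25 per group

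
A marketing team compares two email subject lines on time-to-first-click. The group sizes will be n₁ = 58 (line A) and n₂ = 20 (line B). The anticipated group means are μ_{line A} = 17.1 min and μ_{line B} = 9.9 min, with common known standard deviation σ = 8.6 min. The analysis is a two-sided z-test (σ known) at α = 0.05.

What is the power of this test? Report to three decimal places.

Standardized effect: d = |μ_{line A} − μ_{line B}| / σ = |17.1 − 9.9| / 8.6 = 0.8372
Noncentrality parameter: δ = d / √(1/n₁ + 1/n₂) = 0.8372 / √(1/58 + 1/20) = 3.2286
Critical value for a two-sided test at α = 0.05: z_{α/2} = 1.960.
Power = Φ(δ − 1.960) + Φ(−δ − 1.960) = Φ(1.269) + Φ(-5.189) = 0.8977 + 0.0000 = 0.8977.

Power ≈ 0.898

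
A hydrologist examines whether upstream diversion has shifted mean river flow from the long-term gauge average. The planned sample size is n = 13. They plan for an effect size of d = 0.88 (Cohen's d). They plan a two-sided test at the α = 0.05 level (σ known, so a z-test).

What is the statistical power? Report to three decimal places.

Power ≈ 0.887

Noncentrality parameter: δ = d·√n = 0.88 × √13 = 3.1729
Critical value for a two-sided test at α = 0.05: z_{α/2} = 1.960.
Power = Φ(δ − 1.960) + Φ(−δ − 1.960) = Φ(1.213) + Φ(-5.133) = 0.8874 + 0.0000 = 0.8874.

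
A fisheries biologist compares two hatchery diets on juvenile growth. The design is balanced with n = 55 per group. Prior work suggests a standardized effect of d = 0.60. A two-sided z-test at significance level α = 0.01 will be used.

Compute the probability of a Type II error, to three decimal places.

Noncentrality parameter: δ = d·√(n/2) = 0.60 × √(55/2) = 3.1464
Two-sided α = 0.01 → critical value z_{0.005} = 2.576.
Power = Φ(δ − 2.576) + Φ(−δ − 2.576) = Φ(0.571) + Φ(-5.722) = 0.7159 + 0.0000 = 0.7159.
Type II error: β = 1 − power = 1 − 0.7159 = 0.2841.

β ≈ 0.284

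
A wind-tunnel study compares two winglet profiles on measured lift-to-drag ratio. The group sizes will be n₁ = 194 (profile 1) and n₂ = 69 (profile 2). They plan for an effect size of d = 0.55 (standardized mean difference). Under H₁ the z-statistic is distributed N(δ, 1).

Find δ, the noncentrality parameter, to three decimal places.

δ = d / √(1/n₁ + 1/n₂) = 0.55 / √(1/194 + 1/69) = 3.9238

δ ≈ 3.924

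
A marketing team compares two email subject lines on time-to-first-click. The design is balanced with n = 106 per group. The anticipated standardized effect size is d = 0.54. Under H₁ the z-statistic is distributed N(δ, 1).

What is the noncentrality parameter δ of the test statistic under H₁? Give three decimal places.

δ ≈ 3.931

The noncentrality parameter scales effect size by the design's sample-size factor: δ = d·√(n/2) = 0.54 × √(106/2) = 3.9313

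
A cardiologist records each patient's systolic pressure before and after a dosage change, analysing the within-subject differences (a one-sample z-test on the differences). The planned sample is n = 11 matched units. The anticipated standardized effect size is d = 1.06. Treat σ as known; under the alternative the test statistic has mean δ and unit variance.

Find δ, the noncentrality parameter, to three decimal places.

The noncentrality parameter scales effect size by the design's sample-size factor: δ = d·√n = 1.06 × √11 = 3.5156

δ ≈ 3.516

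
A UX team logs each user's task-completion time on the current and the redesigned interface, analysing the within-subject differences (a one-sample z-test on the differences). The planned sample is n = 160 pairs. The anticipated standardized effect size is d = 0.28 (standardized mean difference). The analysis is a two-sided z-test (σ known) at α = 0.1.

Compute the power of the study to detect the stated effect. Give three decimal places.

Power ≈ 0.971

Noncentrality parameter: λ = d·√n = 0.28 × √160 = 3.5418
Critical value for a two-sided test at α = 0.1: z_{α/2} = 1.645.
Power = Φ(λ − 1.645) + Φ(−λ − 1.645) = Φ(1.897) + Φ(-5.187) = 0.9711 + 0.0000 = 0.9711.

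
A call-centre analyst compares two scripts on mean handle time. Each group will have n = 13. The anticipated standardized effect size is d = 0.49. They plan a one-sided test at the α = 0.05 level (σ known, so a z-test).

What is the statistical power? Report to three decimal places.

Noncentrality parameter: δ = d·√(n/2) = 0.49 × √(13/2) = 1.2493
One-sided α = 0.05 → critical value z_{0.05} = 1.645.
Power = P(Z > 1.645 − δ) = Φ(-0.396) = 0.3462.

Power ≈ 0.346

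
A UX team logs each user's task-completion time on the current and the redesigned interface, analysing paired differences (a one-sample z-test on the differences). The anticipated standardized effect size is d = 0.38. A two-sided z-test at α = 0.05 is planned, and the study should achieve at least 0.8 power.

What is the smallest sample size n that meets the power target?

n = 55

For power 0.8 need Φ(δ − z_{0.025}) = 0.8, so δ = z_{0.025} + z_{0.20} = 1.960 + 0.842 = 2.802.
(Ignoring the negligible lower-tail rejection probability gives the usual closed-form inversion.)
δ = d·√n ⇒ n = (δ/d)² = (2.802 / 0.38)² = 54.36.
Rounding up, n = 55.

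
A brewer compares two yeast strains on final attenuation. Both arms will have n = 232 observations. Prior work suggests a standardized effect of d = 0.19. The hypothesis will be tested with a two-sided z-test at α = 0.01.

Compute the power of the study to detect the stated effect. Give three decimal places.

Noncentrality parameter: δ = d·√(n/2) = 0.19 × √(232/2) = 2.0464
Two-sided α = 0.01 → critical value z_{0.005} = 2.576.
Power = Φ(δ − 2.576) + Φ(−δ − 2.576) = Φ(-0.529) + Φ(-4.622) = 0.2982 + 0.0000 = 0.2982.

Power ≈ 0.298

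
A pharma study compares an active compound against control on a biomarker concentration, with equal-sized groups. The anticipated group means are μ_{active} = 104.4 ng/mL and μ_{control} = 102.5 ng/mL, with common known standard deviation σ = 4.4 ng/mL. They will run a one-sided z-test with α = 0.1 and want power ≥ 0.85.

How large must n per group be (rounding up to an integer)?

n = 58 per group

Standardized effect: d = |μ_{active} − μ_{control}| / σ = |104.4 − 102.5| / 4.4 = 0.4318
Set Φ(δ − 1.282) = 0.85; then δ − 1.282 = Φ⁻¹(0.85) = 1.036, giving δ = 2.318.
δ = d·√(n/2) ⇒ n = 2(δ/d)² = 2 × (2.318 / 0.4318)² = 57.63.
Round up to the next whole unit.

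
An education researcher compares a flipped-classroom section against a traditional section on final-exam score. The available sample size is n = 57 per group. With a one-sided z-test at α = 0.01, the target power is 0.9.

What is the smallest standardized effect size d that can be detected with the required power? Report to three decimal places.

d ≈ 0.676

Required noncentrality: δ = z_{0.01} + z_{0.10} = 2.326 + 1.282 = 3.608.
δ = d·√(n/2) ⇒ d = δ/√(n/2) = 3.608/√(57/2) = 0.6758.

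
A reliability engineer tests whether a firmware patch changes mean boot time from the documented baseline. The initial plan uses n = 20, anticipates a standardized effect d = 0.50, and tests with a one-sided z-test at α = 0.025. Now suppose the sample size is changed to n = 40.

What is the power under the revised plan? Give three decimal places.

With n = 40: δ = d·√n = 0.50 × √40 = 3.1623. Critical value z_{0.025} = 1.960.
Revised power = P(Z > 1.960 − δ) = Φ(1.202) = 0.8854.

Power ≈ 0.885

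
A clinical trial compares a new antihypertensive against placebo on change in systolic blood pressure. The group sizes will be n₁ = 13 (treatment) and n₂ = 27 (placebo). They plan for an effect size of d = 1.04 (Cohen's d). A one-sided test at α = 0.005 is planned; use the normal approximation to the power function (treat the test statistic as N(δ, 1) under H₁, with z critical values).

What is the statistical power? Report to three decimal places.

Noncentrality parameter: δ = d / √(1/n₁ + 1/n₂) = 1.04 / √(1/13 + 1/27) = 3.0808
Critical value for a one-sided test at α = 0.005: z_α = 2.576.
Power = Φ(δ − 2.576) = Φ(0.505) = 0.6932.

Power ≈ 0.693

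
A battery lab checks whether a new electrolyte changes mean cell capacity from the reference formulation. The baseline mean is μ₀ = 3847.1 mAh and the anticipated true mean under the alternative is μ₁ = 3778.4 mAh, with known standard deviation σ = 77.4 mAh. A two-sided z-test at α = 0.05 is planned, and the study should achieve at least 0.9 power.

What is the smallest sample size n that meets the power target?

Standardized effect: d = |μ₁ − μ₀| / σ = |3778.4 − 3847.1| / 77.4 = 0.8876
Set Φ(δ − 1.960) = 0.9; then δ − 1.960 = Φ⁻¹(0.9) = 1.282, giving δ = 3.242.
(For δ > 0 the lower-tail rejection region contributes negligibly to power, so the one-term inversion is standard.)
δ = d·√n ⇒ n = (δ/d)² = (3.242 / 0.8876)² = 13.34.
Round up to the next whole unit.

n = 14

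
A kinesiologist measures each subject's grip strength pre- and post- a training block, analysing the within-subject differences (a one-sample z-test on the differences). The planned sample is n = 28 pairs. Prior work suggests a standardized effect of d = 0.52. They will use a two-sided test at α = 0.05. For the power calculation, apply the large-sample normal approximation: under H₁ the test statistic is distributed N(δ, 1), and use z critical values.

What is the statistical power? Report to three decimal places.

Noncentrality parameter: δ = d·√n = 0.52 × √28 = 2.7516
Two-sided α = 0.05 → critical value z_{0.025} = 1.960.
Power = Φ(δ − 1.960) + Φ(−δ − 1.960) = Φ(0.792) + Φ(-4.712) = 0.7857 + 0.0000 = 0.7857.

Power ≈ 0.786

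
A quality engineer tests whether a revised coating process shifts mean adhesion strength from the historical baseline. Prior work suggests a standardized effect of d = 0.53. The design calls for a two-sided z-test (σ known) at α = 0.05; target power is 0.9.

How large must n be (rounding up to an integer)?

For power 0.9 need Φ(δ − z_{0.025}) = 0.9, so δ = z_{0.025} + z_{0.10} = 1.960 + 1.282 = 3.242.
(Ignoring the negligible lower-tail rejection probability gives the usual closed-form inversion.)
δ = d·√n ⇒ n = (δ/d)² = (3.242 / 0.53)² = 37.41.
Round up to the next whole unit.

n = 38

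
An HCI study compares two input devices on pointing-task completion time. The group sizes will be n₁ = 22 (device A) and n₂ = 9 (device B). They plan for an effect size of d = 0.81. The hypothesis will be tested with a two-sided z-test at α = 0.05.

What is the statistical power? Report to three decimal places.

Noncentrality parameter: δ = d / √(1/n₁ + 1/n₂) = 0.81 / √(1/22 + 1/9) = 2.0471
Critical value for a two-sided test at α = 0.05: z_{α/2} = 1.960.
Power = Φ(δ − 1.960) + Φ(−δ − 1.960) = Φ(0.087) + Φ(-4.007) = 0.5347 + 0.0000 = 0.5347.

Power ≈ 0.535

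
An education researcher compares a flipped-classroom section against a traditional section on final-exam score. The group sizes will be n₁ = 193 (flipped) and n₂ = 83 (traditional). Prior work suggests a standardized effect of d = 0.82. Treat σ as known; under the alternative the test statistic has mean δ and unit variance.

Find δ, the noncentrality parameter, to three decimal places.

δ ≈ 6.247

δ = d / √(1/n₁ + 1/n₂) = 0.82 / √(1/193 + 1/83) = 6.2471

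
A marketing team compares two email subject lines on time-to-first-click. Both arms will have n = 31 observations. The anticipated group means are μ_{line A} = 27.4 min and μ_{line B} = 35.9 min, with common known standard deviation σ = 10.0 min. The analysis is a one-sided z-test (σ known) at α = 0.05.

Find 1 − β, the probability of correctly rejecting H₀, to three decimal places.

Power ≈ 0.956

Standardized effect: d = |μ_{line A} − μ_{line B}| / σ = |27.4 − 35.9| / 10.0 = 0.8500
Noncentrality parameter: δ = d·√(n/2) = 0.8500 × √(31/2) = 3.3465
Critical value for a one-sided test at α = 0.05: z_α = 1.645.
Power = P(Z > 1.645 − δ) = Φ(1.702) = 0.9556.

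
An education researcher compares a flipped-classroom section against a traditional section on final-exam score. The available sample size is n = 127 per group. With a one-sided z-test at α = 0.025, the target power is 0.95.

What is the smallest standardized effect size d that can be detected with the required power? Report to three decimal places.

d ≈ 0.452

Required noncentrality: δ = z_{0.025} + z_{0.05} = 1.960 + 1.645 = 3.605.
δ = d·√(n/2) ⇒ d = δ/√(n/2) = 3.605/√(127/2) = 0.4524.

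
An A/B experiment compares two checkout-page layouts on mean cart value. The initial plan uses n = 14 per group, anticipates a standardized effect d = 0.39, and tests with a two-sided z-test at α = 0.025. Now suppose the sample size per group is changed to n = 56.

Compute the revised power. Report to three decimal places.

With n = 56 per group: δ = d·√(n/2) = 0.39 × √(56/2) = 2.0637. Critical value z_{0.0125} = 2.241.
Revised power = Φ(δ − 2.241) + Φ(−δ − 2.241) = Φ(-0.178) + Φ(-4.305) = 0.4295 + 0.0000 = 0.4295.

Power ≈ 0.429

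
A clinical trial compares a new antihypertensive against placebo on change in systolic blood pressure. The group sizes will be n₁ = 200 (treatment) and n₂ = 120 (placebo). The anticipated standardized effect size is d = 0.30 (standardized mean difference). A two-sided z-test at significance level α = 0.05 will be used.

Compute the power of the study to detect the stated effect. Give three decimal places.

Noncentrality parameter: δ = d / √(1/n₁ + 1/n₂) = 0.30 / √(1/200 + 1/120) = 2.5981
Two-sided α = 0.05 → critical value z_{0.025} = 1.960.
Power = Φ(δ − 1.960) + Φ(−δ − 1.960) = Φ(0.638) + Φ(-4.558) = 0.7383 + 0.0000 = 0.7383.

Power ≈ 0.738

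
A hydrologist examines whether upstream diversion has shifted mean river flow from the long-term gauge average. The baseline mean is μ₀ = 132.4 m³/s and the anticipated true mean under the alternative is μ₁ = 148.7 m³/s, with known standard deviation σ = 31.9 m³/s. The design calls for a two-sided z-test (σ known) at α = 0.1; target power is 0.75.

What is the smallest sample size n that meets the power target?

n = 21

Standardized effect: d = |μ₁ − μ₀| / σ = |148.7 − 132.4| / 31.9 = 0.5110
For power 0.75 need Φ(δ − z_{0.05}) = 0.75, so δ = z_{0.05} + z_{0.25} = 1.645 + 0.674 = 2.319.
(The Φ(−δ − z_{α/2}) term is vanishingly small for δ > 0 and is dropped in the standard sample-size formula.)
δ = d·√n ⇒ n = (δ/d)² = (2.319 / 0.5110)² = 20.60.
Round up to the next whole unit.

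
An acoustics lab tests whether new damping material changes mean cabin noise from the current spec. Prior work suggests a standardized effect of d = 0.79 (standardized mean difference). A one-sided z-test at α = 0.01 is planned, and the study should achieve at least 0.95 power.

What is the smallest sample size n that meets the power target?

For power 0.95 need Φ(δ − z_{0.01}) = 0.95, so δ = z_{0.01} + z_{0.05} = 2.326 + 1.645 = 3.971.
δ = d·√n ⇒ n = (δ/d)² = (3.971 / 0.79)² = 25.27.
Round up to the next whole unit.

n = 26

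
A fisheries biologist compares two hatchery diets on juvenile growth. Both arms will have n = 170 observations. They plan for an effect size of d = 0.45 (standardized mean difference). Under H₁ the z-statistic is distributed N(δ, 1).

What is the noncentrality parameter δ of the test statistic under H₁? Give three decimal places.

The noncentrality parameter scales effect size by the design's sample-size factor: δ = d·√(n/2) = 0.45 × √(170/2) = 4.1488

δ ≈ 4.149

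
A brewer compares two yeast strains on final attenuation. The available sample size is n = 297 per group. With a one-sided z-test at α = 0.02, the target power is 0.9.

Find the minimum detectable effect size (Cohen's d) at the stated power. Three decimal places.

d ≈ 0.274

Need Φ(δ − 2.054) = 0.9, so δ = 2.054 + 1.282 = 3.335.
δ = d·√(n/2) ⇒ d = δ/√(n/2) = 3.335/√(297/2) = 0.2737.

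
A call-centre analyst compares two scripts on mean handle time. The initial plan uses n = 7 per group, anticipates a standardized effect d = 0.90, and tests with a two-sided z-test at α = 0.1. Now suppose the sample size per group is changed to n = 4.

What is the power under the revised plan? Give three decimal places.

With n = 4 per group: δ = d·√(n/2) = 0.90 × √(4/2) = 1.2728. Critical value z_{0.05} = 1.645.
Revised power = Φ(δ − 1.645) + Φ(−δ − 1.645) = Φ(-0.372) + Φ(-2.918) = 0.3549 + 0.0018 = 0.3567.

Power ≈ 0.357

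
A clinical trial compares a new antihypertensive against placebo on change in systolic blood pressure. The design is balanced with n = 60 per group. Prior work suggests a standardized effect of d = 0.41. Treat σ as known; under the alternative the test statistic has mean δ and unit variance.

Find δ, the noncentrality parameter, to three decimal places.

The noncentrality parameter scales effect size by the design's sample-size factor: δ = d·√(n/2) = 0.41 × √(60/2) = 2.2457

δ ≈ 2.246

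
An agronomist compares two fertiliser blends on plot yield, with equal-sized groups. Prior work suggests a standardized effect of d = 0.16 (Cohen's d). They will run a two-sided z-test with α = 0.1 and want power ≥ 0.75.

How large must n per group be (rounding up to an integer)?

n = 421 per group

For power 0.75 need Φ(δ − z_{0.05}) = 0.75, so δ = z_{0.05} + z_{0.25} = 1.645 + 0.674 = 2.319.
(For δ > 0 the lower-tail rejection region contributes negligibly to power, so the one-term inversion is standard.)
δ = d·√(n/2) ⇒ n = 2(δ/d)² = 2 × (2.319 / 0.16)² = 420.26.
Round up to the next whole unit.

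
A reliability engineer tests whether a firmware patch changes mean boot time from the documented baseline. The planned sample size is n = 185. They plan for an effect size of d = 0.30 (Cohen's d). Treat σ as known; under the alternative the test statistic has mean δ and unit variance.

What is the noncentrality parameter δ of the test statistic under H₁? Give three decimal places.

δ ≈ 4.080

The noncentrality parameter scales effect size by the design's sample-size factor: δ = d·√n = 0.30 × √185 = 4.0804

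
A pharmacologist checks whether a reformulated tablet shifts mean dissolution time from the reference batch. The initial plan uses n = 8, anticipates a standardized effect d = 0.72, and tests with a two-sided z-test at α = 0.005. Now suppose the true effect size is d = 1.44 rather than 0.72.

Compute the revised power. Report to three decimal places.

With d = 1.44: δ = d·√n = 1.44 × √8 = 4.0729. Critical value z_{0.0025} = 2.807.
Revised power = Φ(δ − 2.807) + Φ(−δ − 2.807) = Φ(1.266) + Φ(-6.880) = 0.8972 + 0.0000 = 0.8972.

Power ≈ 0.897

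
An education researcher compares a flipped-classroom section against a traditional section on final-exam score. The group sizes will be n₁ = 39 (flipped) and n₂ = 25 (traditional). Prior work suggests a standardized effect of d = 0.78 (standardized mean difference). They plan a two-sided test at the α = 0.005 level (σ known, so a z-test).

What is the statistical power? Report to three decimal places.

Power ≈ 0.594

Noncentrality parameter: δ = d / √(1/n₁ + 1/n₂) = 0.78 / √(1/39 + 1/25) = 3.0444
Two-sided α = 0.005 → critical value z_{0.0025} = 2.807.
Power = Φ(δ − 2.807) + Φ(−δ − 2.807) = Φ(0.237) + Φ(-5.851) = 0.5938 + 0.0000 = 0.5938.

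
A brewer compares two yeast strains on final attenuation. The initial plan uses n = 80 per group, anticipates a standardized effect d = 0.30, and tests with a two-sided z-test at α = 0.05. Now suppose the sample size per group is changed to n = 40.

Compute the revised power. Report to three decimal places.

Power ≈ 0.269

With n = 40 per group: δ = d·√(n/2) = 0.30 × √(40/2) = 1.3416. Critical value z_{0.025} = 1.960.
Revised power = Φ(δ − 1.960) + Φ(−δ − 1.960) = Φ(-0.618) + Φ(-3.302) = 0.2682 + 0.0005 = 0.2687.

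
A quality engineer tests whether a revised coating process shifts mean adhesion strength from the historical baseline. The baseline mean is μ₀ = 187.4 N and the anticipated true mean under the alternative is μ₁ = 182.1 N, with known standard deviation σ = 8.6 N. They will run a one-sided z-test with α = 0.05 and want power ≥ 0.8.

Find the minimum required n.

Standardized effect: d = |μ₁ − μ₀| / σ = |182.1 − 187.4| / 8.6 = 0.6163
For power 0.8 need Φ(δ − z_{0.05}) = 0.8, so δ = z_{0.05} + z_{0.20} = 1.645 + 0.842 = 2.486.
δ = d·√n ⇒ n = (δ/d)² = (2.486 / 0.6163)² = 16.28.
Round up to the next whole unit.

n = 17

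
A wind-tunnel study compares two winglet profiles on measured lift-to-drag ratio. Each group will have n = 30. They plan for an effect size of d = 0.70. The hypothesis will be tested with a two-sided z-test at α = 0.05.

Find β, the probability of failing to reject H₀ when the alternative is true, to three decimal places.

β ≈ 0.226

Noncentrality parameter: λ = d·√(n/2) = 0.70 × √(30/2) = 2.7111
Critical value for a two-sided test at α = 0.05: z_{α/2} = 1.960.
Power = Φ(λ − 1.960) + Φ(−λ − 1.960) = Φ(0.751) + Φ(-4.671) = 0.7737 + 0.0000 = 0.7737.
Type II error: β = 1 − power = 1 − 0.7737 = 0.2263.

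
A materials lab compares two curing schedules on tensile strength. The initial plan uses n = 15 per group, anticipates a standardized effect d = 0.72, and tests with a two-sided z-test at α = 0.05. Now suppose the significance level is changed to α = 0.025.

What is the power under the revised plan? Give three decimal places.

Power ≈ 0.394

δ = d·√(n/2) = 0.72 × √(15/2) = 1.9718 (unchanged). New critical value: z_{0.0125} = 2.241.
Revised power = Φ(δ − 2.241) + Φ(−δ − 2.241) = Φ(-0.270) + Φ(-4.213) = 0.3937 + 0.0000 = 0.3937.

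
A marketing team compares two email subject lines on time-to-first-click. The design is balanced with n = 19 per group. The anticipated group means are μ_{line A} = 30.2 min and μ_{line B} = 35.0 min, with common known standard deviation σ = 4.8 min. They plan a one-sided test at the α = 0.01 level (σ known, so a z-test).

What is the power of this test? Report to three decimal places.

Power ≈ 0.775

Standardized effect: d = |μ_{line A} − μ_{line B}| / σ = |30.2 − 35.0| / 4.8 = 1.0000
Noncentrality parameter: δ = d·√(n/2) = 1.0000 × √(19/2) = 3.0822
Critical value for a one-sided test at α = 0.01: z_α = 2.326.
Power = Φ(δ − 2.326) = Φ(0.756) = 0.7751.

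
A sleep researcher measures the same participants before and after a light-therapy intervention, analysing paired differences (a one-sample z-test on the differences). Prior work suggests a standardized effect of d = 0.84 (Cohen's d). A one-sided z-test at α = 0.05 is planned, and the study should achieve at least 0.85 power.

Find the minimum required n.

Set Φ(δ − 1.645) = 0.85; then δ − 1.645 = Φ⁻¹(0.85) = 1.036, giving δ = 2.681.
δ = d·√n ⇒ n = (δ/d)² = (2.681 / 0.84)² = 10.19.
Round up to the next whole unit.

n = 11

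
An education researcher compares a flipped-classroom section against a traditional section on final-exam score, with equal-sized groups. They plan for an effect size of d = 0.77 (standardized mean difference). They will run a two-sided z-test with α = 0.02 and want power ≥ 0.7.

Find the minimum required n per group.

n = 28 per group

For power 0.7 need Φ(δ − z_{0.01}) = 0.7, so δ = z_{0.01} + z_{0.30} = 2.326 + 0.524 = 2.851.
(For δ > 0 the lower-tail rejection region contributes negligibly to power, so the one-term inversion is standard.)
δ = d·√(n/2) ⇒ n = 2(δ/d)² = 2 × (2.851 / 0.77)² = 27.41.
Rounding up, n = 28 per group.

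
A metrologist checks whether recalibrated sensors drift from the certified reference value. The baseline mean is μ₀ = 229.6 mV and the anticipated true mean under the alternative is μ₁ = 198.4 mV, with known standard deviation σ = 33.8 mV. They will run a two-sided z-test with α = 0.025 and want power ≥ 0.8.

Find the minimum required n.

n = 12

Standardized effect: d = |μ₁ − μ₀| / σ = |198.4 − 229.6| / 33.8 = 0.9231
For power 0.8 need Φ(δ − z_{0.0125}) = 0.8, so δ = z_{0.0125} + z_{0.20} = 2.241 + 0.842 = 3.083.
(For δ > 0 the lower-tail rejection region contributes negligibly to power, so the one-term inversion is standard.)
δ = d·√n ⇒ n = (δ/d)² = (3.083 / 0.9231)² = 11.16.
Rounding up, n = 12.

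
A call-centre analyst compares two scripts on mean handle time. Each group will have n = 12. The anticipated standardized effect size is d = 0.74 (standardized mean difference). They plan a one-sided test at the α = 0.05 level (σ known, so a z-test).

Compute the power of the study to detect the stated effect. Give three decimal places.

Noncentrality parameter: δ = d·√(n/2) = 0.74 × √(12/2) = 1.8126
Critical value for a one-sided test at α = 0.05: z_α = 1.645.
Power = Φ(δ − 1.645) = Φ(0.168) = 0.5666.

Power ≈ 0.567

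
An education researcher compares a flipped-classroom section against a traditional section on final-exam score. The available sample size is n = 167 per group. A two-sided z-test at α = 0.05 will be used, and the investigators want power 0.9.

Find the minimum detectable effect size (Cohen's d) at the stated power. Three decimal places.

d ≈ 0.355

Need Φ(δ − 1.960) = 0.9, so δ = 1.960 + 1.282 = 3.242.
(Lower-tail contribution to power is negligible for δ > 0.)
δ = d·√(n/2) ⇒ d = δ/√(n/2) = 3.242/√(167/2) = 0.3547.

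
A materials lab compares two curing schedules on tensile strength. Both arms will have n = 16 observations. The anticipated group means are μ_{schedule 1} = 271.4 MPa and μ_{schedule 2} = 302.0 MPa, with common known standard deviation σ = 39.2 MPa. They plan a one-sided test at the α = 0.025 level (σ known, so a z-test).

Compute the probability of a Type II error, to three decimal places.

β ≈ 0.402

Standardized effect: d = |μ_{schedule 1} − μ_{schedule 2}| / σ = |271.4 − 302.0| / 39.2 = 0.7806
Noncentrality parameter: δ = d·√(n/2) = 0.7806 × √(16/2) = 2.2079
Critical value for a one-sided test at α = 0.025: z_α = 1.960.
Power = P(Z > 1.960 − δ) = Φ(0.248) = 0.5979.
Type II error: β = 1 − power = 1 − 0.5979 = 0.4021.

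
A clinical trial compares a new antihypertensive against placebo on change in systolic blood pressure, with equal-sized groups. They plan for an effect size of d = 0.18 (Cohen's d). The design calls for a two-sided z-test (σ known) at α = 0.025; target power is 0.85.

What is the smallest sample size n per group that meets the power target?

For power 0.85 need Φ(δ − z_{0.0125}) = 0.85, so δ = z_{0.0125} + z_{0.15} = 2.241 + 1.036 = 3.278.
(Ignoring the negligible lower-tail rejection probability gives the usual closed-form inversion.)
δ = d·√(n/2) ⇒ n = 2(δ/d)² = 2 × (3.278 / 0.18)² = 663.22.
Rounding up, n = 664 per group.

n = 664 per group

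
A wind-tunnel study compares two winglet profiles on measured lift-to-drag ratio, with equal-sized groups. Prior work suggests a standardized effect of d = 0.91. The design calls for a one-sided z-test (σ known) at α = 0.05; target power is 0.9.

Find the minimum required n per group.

For power 0.9 need Φ(δ − z_{0.05}) = 0.9, so δ = z_{0.05} + z_{0.10} = 1.645 + 1.282 = 2.926.
δ = d·√(n/2) ⇒ n = 2(δ/d)² = 2 × (2.926 / 0.91)² = 20.68.
Rounding up, n = 21 per group.

n = 21 per group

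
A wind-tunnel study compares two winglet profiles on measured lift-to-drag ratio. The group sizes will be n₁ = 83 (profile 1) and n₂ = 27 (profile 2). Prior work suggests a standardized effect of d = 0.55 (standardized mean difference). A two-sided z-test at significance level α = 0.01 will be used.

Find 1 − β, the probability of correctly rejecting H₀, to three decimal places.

Power ≈ 0.463

Noncentrality parameter: δ = d / √(1/n₁ + 1/n₂) = 0.55 / √(1/83 + 1/27) = 2.4825
Two-sided α = 0.01 → critical value z_{0.005} = 2.576.
Power = Φ(δ − 2.576) + Φ(−δ − 2.576) = Φ(-0.093) + Φ(-5.058) = 0.4628 + 0.0000 = 0.4628.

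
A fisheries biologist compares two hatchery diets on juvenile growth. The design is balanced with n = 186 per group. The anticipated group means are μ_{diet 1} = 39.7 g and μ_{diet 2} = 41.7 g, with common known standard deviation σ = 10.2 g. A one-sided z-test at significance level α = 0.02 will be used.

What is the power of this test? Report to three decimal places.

Power ≈ 0.435

Standardized effect: d = |μ_{diet 1} − μ_{diet 2}| / σ = |39.7 − 41.7| / 10.2 = 0.1961
Noncentrality parameter: δ = d·√(n/2) = 0.1961 × √(186/2) = 1.8909
One-sided α = 0.02 → critical value z_{0.02} = 2.054.
Power = P(Z > 2.054 − δ) = Φ(-0.163) = 0.4353.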